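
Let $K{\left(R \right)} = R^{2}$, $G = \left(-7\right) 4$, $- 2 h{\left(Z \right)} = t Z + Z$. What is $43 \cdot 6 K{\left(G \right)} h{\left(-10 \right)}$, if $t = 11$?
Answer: $12136320$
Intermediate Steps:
$h{\left(Z \right)} = - 6 Z$ ($h{\left(Z \right)} = - \frac{11 Z + Z}{2} = - \frac{12 Z}{2} = - 6 Z$)
$G = -28$
$43 \cdot 6 K{\left(G \right)} h{\left(-10 \right)} = 43 \cdot 6 \left(-28\right)^{2} \left(\left(-6\right) \left(-10\right)\right) = 258 \cdot 784 \cdot 60 = 202272 \cdot 60 = 12136320$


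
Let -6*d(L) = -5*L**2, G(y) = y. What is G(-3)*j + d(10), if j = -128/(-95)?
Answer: 22598/285 ≈ 79.291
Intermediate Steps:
j = 128/95 (j = -128*(-1/95) = 128/95 ≈ 1.3474)
d(L) = 5*L**2/6 (d(L) = -(-5)*L**2/6 = 5*L**2/6)
G(-3)*j + d(10) = -3*128/95 + (5/6)*10**2 = -384/95 + (5/6)*100 = -384/95 + 250/3 = 22598/285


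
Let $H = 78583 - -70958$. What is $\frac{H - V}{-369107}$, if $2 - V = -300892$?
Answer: $\frac{151353}{369107} \approx 0.41005$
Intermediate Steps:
$V = 300894$ ($V = 2 - -300892 = 2 + 300892 = 300894$)
$H = 149541$ ($H = 78583 + 70958 = 149541$)
$\frac{H - V}{-369107} = \frac{149541 - 300894}{-369107} = \left(149541 - 300894\right) \left(- \frac{1}{369107}\right) = \left(-151353\right) \left(- \frac{1}{369107}\right) = \frac{151353}{369107}$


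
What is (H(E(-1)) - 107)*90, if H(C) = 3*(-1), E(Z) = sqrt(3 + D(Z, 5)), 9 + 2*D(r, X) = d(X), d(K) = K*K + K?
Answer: -9900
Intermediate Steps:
d(K) = K + K**2 (d(K) = K**2 + K = K + K**2)
D(r, X) = -9/2 + X*(1 + X)/2 (D(r, X) = -9/2 + (X*(1 + X))/2 = -9/2 + X*(1 + X)/2)
E(Z) = 3*sqrt(6)/2 (E(Z) = sqrt(3 + (-9/2 + (1/2)*5*(1 + 5))) = sqrt(3 + (-9/2 + (1/2)*5*6)) = sqrt(3 + (-9/2 + 15)) = sqrt(3 + 21/2) = sqrt(27/2) = 3*sqrt(6)/2)
H(C) = -3
(H(E(-1)) - 107)*90 = (-3 - 107)*90 = -110*90 = -9900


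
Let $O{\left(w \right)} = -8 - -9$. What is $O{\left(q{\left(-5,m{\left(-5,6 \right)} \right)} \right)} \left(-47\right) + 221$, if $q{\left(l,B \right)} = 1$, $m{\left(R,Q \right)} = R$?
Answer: $174$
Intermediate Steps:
$O{\left(w \right)} = 1$ ($O{\left(w \right)} = -8 + 9 = 1$)
$O{\left(q{\left(-5,m{\left(-5,6 \right)} \right)} \right)} \left(-47\right) + 221 = 1 \left(-47\right) + 221 = -47 + 221 = 174$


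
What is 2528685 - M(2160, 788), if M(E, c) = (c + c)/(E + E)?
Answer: 1365489703/540 ≈ 2.5287e+6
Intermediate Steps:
M(E, c) = c/E (M(E, c) = (2*c)/((2*E)) = (2*c)*(1/(2*E)) = c/E)
2528685 - M(2160, 788) = 2528685 - 788/2160 = 2528685 - 1*197/540 = 2528685 - 197/540 = 1365489703/540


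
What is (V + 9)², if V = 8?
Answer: 289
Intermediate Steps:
(V + 9)² = (8 + 9)² = 17² = 289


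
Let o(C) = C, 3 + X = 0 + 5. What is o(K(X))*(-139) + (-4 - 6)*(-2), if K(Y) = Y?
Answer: -258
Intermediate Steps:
X = 2 (X = -3 + (0 + 5) = -3 + 5 = 2)
o(K(X))*(-139) + (-4 - 6)*(-2) = 2*(-139) + (-4 - 6)*(-2) = -278 - 10*(-2) = -278 + 20 = -258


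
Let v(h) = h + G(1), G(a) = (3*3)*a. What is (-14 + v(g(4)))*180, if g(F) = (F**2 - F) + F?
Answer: 1980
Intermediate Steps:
G(a) = 9*a
g(F) = F**2
v(h) = 9 + h (v(h) = h + 9*1 = h + 9 = 9 + h)
(-14 + v(g(4)))*180 = (-14 + (9 + 4**2))*180 = (-14 + (9 + 16))*180 = (-14 + 25)*180 = 11*180 = 1980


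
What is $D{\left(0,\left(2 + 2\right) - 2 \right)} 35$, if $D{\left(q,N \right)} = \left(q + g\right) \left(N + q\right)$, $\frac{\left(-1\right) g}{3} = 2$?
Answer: $-420$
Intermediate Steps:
$g = -6$ ($g = \left(-3\right) 2 = -6$)
$D{\left(q,N \right)} = \left(-6 + q\right) \left(N + q\right)$ ($D{\left(q,N \right)} = \left(q - 6\right) \left(N + q\right) = \left(-6 + q\right) \left(N + q\right)$)
$D{\left(0,\left(2 + 2\right) - 2 \right)} 35 = \left(0^{2} - 6 \left(\left(2 + 2\right) - 2\right) - 0 + \left(\left(2 + 2\right) - 2\right) 0\right) 35 = \left(0 - 6 \left(4 - 2\right) + 0 + \left(4 - 2\right) 0\right) 35 = \left(0 - 12 + 0 + 2 \cdot 0\right) 35 = \left(0 - 12 + 0 + 0\right) 35 = \left(-12\right) 35 = -420$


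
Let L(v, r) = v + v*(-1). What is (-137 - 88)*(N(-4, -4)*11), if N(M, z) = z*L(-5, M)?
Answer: 0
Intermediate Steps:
L(v, r) = 0 (L(v, r) = v - v = 0)
N(M, z) = 0 (N(M, z) = z*0 = 0)
(-137 - 88)*(N(-4, -4)*11) = (-137 - 88)*(0*11) = -225*0 = 0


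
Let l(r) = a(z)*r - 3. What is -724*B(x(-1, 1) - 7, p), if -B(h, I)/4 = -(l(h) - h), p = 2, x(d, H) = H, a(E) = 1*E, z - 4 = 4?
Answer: 130320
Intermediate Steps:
z = 8 (z = 4 + 4 = 8)
a(E) = E
l(r) = -3 + 8*r (l(r) = 8*r - 3 = -3 + 8*r)
B(h, I) = -12 + 28*h (B(h, I) = -(-4)*((-3 + 8*h) - h) = -(-4)*(-3 + 7*h) = -4*(3 - 7*h) = -12 + 28*h)
-724*B(x(-1, 1) - 7, p) = -724*(-12 + 28*(1 - 7)) = -724*(-12 + 28*(-6)) = -724*(-12 - 168) = -724*(-180) = 130320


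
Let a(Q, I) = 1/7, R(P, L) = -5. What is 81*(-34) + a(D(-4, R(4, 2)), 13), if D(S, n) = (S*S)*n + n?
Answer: -19277/7 ≈ -2753.9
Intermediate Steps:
D(S, n) = n + n*S² (D(S, n) = S²*n + n = n*S² + n = n + n*S²)
a(Q, I) = ⅐
81*(-34) + a(D(-4, R(4, 2)), 13) = 81*(-34) + ⅐ = -2754 + ⅐ = -19277/7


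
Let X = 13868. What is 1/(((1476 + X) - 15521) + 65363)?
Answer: 1/65186 ≈ 1.5341e-5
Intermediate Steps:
1/(((1476 + X) - 15521) + 65363) = 1/(((1476 + 13868) - 15521) + 65363) = 1/((15344 - 15521) + 65363) = 1/(-177 + 65363) = 1/65186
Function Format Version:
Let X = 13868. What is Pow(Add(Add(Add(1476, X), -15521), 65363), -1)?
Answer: Rational(1, 65186) ≈ 1.5341e-5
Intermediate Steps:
Pow(Add(Add(Add(1476, X), -15521), 65363), -1) = Pow(Add(Add(Add(1476, 13868), -15521), 65363), -1) = Pow(Add(Add(15344, -15521), 65363), -1) = Pow(Add(-177, 65363), -1) = Pow(65186, -1) = Rational(1, 65186)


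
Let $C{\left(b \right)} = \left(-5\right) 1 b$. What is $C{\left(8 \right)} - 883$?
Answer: $-923$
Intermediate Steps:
$C{\left(b \right)} = - 5 b$
$C{\left(8 \right)} - 883 = \left(-5\right) 8 - 883 = -40 - 883 = -923$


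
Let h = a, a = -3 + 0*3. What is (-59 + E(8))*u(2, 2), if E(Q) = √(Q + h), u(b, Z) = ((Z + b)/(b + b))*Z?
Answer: -118 + 2*√5 ≈ -113.53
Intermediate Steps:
a = -3 (a = -3 + 0 = -3)
h = -3
u(b, Z) = Z*(Z + b)/(2*b) (u(b, Z) = ((Z + b)/((2*b)))*Z = ((Z + b)*(1/(2*b)))*Z = ((Z + b)/(2*b))*Z = Z*(Z + b)/(2*b))
E(Q) = √(-3 + Q) (E(Q) = √(Q - 3) = √(-3 + Q))
(-59 + E(8))*u(2, 2) = (-59 + √(-3 + 8))*((½)*2*(2 + 2)/2) = (-59 + √5)*((½)*2*(½)*4) = (-59 + √5)*2 = -118 + 2*√5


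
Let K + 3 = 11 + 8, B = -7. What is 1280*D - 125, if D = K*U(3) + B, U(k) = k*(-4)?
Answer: -254845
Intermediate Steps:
U(k) = -4*k
K = 16 (K = -3 + (11 + 8) = -3 + 19 = 16)
D = -199 (D = 16*(-4*3) - 7 = 16*(-12) - 7 = -192 - 7 = -199)
1280*D - 125 = 1280*(-199) - 125 = -254720 - 125 = -254845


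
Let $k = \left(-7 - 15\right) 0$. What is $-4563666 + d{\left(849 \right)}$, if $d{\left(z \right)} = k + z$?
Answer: $-4562817$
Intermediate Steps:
$k = 0$ ($k = \left(-22\right) 0 = 0$)
$d{\left(z \right)} = z$ ($d{\left(z \right)} = 0 + z = z$)
$-4563666 + d{\left(849 \right)} = -4563666 + 849 = -4562817$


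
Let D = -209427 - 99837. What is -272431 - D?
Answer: 36833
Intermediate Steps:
D = -309264
-272431 - D = -272431 - 1*(-309264) = -272431 + 309264 = 36833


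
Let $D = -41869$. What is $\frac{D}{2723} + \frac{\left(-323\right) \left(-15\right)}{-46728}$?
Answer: $- \frac{656549189}{42413448} \approx -15.48$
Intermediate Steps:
$\frac{D}{2723} + \frac{\left(-323\right) \left(-15\right)}{-46728} = - \frac{41869}{2723} + \frac{\left(-323\right) \left(-15\right)}{-46728} = \left(-41869\right) \frac{1}{2723} + 4845 \left(- \frac{1}{46728}\right) = - \frac{41869}{2723} - \frac{1615}{15576} = - \frac{656549189}{42413448}$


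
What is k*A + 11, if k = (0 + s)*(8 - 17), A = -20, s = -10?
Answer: -1789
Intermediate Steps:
k = 90 (k = (0 - 10)*(8 - 17) = -10*(-9) = 90)
k*A + 11 = 90*(-20) + 11 = -1800 + 11 = -1789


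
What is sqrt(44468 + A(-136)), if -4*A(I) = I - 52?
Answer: sqrt(44515) ≈ 210.99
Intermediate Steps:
A(I) = 13 - I/4 (A(I) = -(I - 52)/4 = -(-52 + I)/4 = 13 - I/4)
sqrt(44468 + A(-136)) = sqrt(44468 + (13 - 1/4*(-136))) = sqrt(44468 + (13 + 34)) = sqrt(44468 + 47) = sqrt(44515)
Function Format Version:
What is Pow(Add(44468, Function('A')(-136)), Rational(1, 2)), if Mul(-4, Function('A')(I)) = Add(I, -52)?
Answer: Pow(44515, Rational(1, 2)) ≈ 210.99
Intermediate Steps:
Function('A')(I) = Add(13, Mul(Rational(-1, 4), I)) (Function('A')(I) = Mul(Rational(-1, 4), Add(I, -52)) = Mul(Rational(-1, 4), Add(-52, I)) = Add(13, Mul(Rational(-1, 4), I)))
Pow(Add(44468, Function('A')(-136)), Rational(1, 2)) = Pow(Add(44468, Add(13, Mul(Rational(-1, 4), -136))), Rational(1, 2)) = Pow(Add(44468, Add(13, 34)), Rational(1, 2)) = Pow(Add(44468, 47), Rational(1, 2)) = Pow(44515, Rational(1, 2))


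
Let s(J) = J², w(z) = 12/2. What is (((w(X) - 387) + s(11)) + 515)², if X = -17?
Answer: 65025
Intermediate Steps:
w(z) = 6 (w(z) = 12*(½) = 6)
(((w(X) - 387) + s(11)) + 515)² = (((6 - 387) + 11²) + 515)² = ((-381 + 121) + 515)² = (-260 + 515)² = 255² = 65025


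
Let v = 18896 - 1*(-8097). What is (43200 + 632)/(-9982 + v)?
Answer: 43832/17011 ≈ 2.5767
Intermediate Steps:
v = 26993 (v = 18896 + 8097 = 26993)
(43200 + 632)/(-9982 + v) = (43200 + 632)/(-9982 + 26993) = 43832/17011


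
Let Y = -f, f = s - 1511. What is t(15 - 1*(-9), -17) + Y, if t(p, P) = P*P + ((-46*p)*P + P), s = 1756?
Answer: 18795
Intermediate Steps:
f = 245 (f = 1756 - 1511 = 245)
t(p, P) = P + P² - 46*P*p (t(p, P) = P² + (-46*P*p + P) = P² + (P - 46*P*p) = P + P² - 46*P*p)
Y = -245 (Y = -1*245 = -245)
t(15 - 1*(-9), -17) + Y = -17*(1 - 17 - 46*(15 - 1*(-9))) - 245 = -17*(1 - 17 - 46*(15 + 9)) - 245 = -17*(1 - 17 - 46*24) - 245 = -17*(1 - 17 - 1104) - 245 = -17*(-1120) - 245 = 19040 - 245 = 18795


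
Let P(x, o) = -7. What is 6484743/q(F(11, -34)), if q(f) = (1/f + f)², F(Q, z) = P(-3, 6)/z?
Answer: 367321782492/1452025 ≈ 2.5297e+5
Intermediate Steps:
F(Q, z) = -7/z
q(f) = (f + 1/f)²
6484743/q(F(11, -34)) = 6484743/(((1 + (-7/(-34))²)²/(-7/(-34))²)) = 6484743/(((1 + (-7*(-1/34))²)²/(-7*(-1/34))²)) = 6484743/(((1 + (7/34)²)²/(7/34)²)) = 6484743/((1156*(1 + 49/1156)²/49)) = 6484743/((1156*(1205/1156)²/49)) = 6484743/(((1156/49)*(1452025/1336336))) = 6484743/(1452025/56644) = 6484743*(56644/1452025) = 367321782492/1452025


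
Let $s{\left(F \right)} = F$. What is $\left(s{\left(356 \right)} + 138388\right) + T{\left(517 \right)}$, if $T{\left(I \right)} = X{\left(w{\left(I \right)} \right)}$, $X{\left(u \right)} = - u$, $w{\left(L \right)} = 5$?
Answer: $138739$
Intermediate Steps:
$T{\left(I \right)} = -5$ ($T{\left(I \right)} = \left(-1\right) 5 = -5$)
$\left(s{\left(356 \right)} + 138388\right) + T{\left(517 \right)} = \left(356 + 138388\right) - 5 = 138744 - 5 = 138739$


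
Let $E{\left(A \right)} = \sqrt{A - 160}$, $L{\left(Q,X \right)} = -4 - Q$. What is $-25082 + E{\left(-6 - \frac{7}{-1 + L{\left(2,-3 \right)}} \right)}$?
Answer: $-25082 + i \sqrt{165} \approx -25082.0 + 12.845 i$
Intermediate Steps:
$E{\left(A \right)} = \sqrt{-160 + A}$
$-25082 + E{\left(-6 - \frac{7}{-1 + L{\left(2,-3 \right)}} \right)} = -25082 + \sqrt{-160 - \left(6 + \frac{7}{-1 - 6}\right)} = -25082 + \sqrt{-160 - \left(6 + \frac{7}{-7}\right)} = -25082 + \sqrt{-160 - 5} = -25082 + \sqrt{-165} = -25082 + i \sqrt{165}$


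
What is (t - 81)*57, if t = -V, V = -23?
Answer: -3306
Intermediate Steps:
t = 23 (t = -1*(-23) = 23)
(t - 81)*57 = (23 - 81)*57 = -58*57 = -3306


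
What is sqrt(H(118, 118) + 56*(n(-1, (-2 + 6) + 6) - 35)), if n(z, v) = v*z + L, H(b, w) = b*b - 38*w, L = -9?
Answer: 4*sqrt(401) ≈ 80.100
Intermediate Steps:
H(b, w) = b**2 - 38*w
n(z, v) = -9 + v*z (n(z, v) = v*z - 9 = -9 + v*z)
sqrt(H(118, 118) + 56*(n(-1, (-2 + 6) + 6) - 35)) = sqrt((118**2 - 38*118) + 56*((-9 + ((-2 + 6) + 6)*(-1)) - 35)) = sqrt((13924 - 4484) + 56*((-9 + (4 + 6)*(-1)) - 35)) = sqrt(9440 + 56*((-9 + 10*(-1)) - 35)) = sqrt(9440 + 56*((-9 - 10) - 35)) = sqrt(9440 + 56*(-19 - 35)) = sqrt(9440 + 56*(-54)) = sqrt(9440 - 3024) = sqrt(6416) = 4*sqrt(401)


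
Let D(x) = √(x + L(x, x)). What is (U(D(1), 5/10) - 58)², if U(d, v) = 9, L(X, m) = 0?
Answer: 2401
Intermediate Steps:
D(x) = √x (D(x) = √(x + 0) = √x)
(U(D(1), 5/10) - 58)² = (9 - 58)² = (-49)² = 2401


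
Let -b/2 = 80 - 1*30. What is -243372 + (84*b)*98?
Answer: -1066572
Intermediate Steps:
b = -100 (b = -2*(80 - 1*30) = -2*(80 - 30) = -2*50 = -100)
-243372 + (84*b)*98 = -243372 + (84*(-100))*98 = -243372 - 8400*98 = -243372 - 823200 = -1066572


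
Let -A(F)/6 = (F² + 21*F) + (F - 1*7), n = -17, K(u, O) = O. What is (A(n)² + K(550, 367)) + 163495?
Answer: 468566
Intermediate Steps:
A(F) = 42 - 132*F - 6*F² (A(F) = -6*((F² + 21*F) + (F - 1*7)) = -6*((F² + 21*F) + (F - 7)) = -6*((F² + 21*F) + (-7 + F)) = -6*(-7 + F² + 22*F) = 42 - 132*F - 6*F²)
(A(n)² + K(550, 367)) + 163495 = ((42 - 132*(-17) - 6*(-17)²)² + 367) + 163495 = ((42 + 2244 - 6*289)² + 367) + 163495 = ((42 + 2244 - 1734)² + 367) + 163495 = (552² + 367) + 163495 = (304704 + 367) + 163495 = 305071 + 163495 = 468566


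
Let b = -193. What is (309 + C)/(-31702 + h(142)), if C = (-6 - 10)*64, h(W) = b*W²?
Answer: 715/3923354 ≈ 0.00018224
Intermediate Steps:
h(W) = -193*W²
C = -1024 (C = -16*64 = -1024)
(309 + C)/(-31702 + h(142)) = (309 - 1024)/(-31702 - 193*142²) = -715/(-31702 - 193*20164) = -715/(-31702 - 3891652) = -715/(-3923354) = -715*(-1/3923354) = 715/3923354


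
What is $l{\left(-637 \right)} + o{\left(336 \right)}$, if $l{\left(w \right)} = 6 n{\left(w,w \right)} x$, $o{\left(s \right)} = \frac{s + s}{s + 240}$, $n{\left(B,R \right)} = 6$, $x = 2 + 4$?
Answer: $\frac{1303}{6} \approx 217.17$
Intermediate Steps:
$x = 6$
$o{\left(s \right)} = \frac{2 s}{240 + s}$
$l{\left(w \right)} = 216$ ($l{\left(w \right)} = 6 \cdot 6 \cdot 6 = 36 \cdot 6 = 216$)
$l{\left(-637 \right)} + o{\left(336 \right)} = 216 + 2 \cdot 336 \frac{1}{240 + 336} = 216 + 2 \cdot 336 \cdot \frac{1}{576} = 216 + \frac{7}{6} = \frac{1303}{6}$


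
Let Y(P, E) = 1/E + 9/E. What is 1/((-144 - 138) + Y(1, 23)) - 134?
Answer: -867807/6476 ≈ -134.00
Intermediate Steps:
Y(P, E) = 10/E (Y(P, E) = 1/E + 9/E = 10/E)
1/((-144 - 138) + Y(1, 23)) - 134 = 1/((-144 - 138) + 10/23) - 134 = 1/(-282 + 10*(1/23)) - 134 = 1/(-282 + 10/23) - 134 = 1/(-6476/23) - 134 = -23/6476 - 134 = -867807/6476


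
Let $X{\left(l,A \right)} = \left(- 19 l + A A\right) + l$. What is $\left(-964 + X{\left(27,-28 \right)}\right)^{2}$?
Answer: $443556$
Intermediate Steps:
$X{\left(l,A \right)} = A^{2} - 18 l$ ($X{\left(l,A \right)} = \left(- 19 l + A^{2}\right) + l = \left(A^{2} - 19 l\right) + l = A^{2} - 18 l$)
$\left(-964 + X{\left(27,-28 \right)}\right)^{2} = \left(-964 + \left(\left(-28\right)^{2} - 486\right)\right)^{2} = \left(-964 + \left(784 - 486\right)\right)^{2} = \left(-964 + 298\right)^{2} = \left(-666\right)^{2} = 443556$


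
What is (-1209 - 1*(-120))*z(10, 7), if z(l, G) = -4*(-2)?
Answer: -8712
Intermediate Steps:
z(l, G) = 8
(-1209 - 1*(-120))*z(10, 7) = (-1209 - 1*(-120))*8 = (-1209 + 120)*8 = -1089*8 = -8712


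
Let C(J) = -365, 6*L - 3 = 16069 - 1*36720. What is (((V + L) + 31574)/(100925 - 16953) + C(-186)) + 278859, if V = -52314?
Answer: 17539255490/62979 ≈ 2.7849e+5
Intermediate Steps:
L = -10324/3 (L = 1/2 + (16069 - 1*36720)/6 = 1/2 + (16069 - 36720)/6 = 1/2 + (1/6)*(-20651) = 1/2 - 20651/6 = -10324/3 ≈ -3441.3)
(((V + L) + 31574)/(100925 - 16953) + C(-186)) + 278859 = (((-52314 - 10324/3) + 31574)/(100925 - 16953) - 365) + 278859 = ((-167266/3 + 31574)/83972 - 365) + 278859 = (-72544/3*1/83972 - 365) + 278859 = (-18136/62979 - 365) + 278859 = -23005471/62979 + 278859 = 17539255490/62979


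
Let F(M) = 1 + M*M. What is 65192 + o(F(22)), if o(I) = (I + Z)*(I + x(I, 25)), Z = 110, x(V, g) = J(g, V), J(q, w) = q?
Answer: 368642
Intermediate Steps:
F(M) = 1 + M²
x(V, g) = g
o(I) = (25 + I)*(110 + I) (o(I) = (I + 110)*(I + 25) = (110 + I)*(25 + I) = (25 + I)*(110 + I))
65192 + o(F(22)) = 65192 + (2750 + (1 + 22²)² + 135*(1 + 22²)) = 65192 + (2750 + (1 + 484)² + 135*(1 + 484)) = 65192 + (2750 + 485² + 135*485) = 65192 + (2750 + 235225 + 65475) = 65192 + 303450 = 368642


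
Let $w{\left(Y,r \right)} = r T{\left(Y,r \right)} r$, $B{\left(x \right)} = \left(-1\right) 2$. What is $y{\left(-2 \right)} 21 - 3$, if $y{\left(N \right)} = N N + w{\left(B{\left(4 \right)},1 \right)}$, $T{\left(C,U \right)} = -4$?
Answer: $-3$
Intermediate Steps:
$B{\left(x \right)} = -2$
$w{\left(Y,r \right)} = - 4 r^{2}$ ($w{\left(Y,r \right)} = r \left(-4\right) r = - 4 r r = - 4 r^{2}$)
$y{\left(N \right)} = -4 + N^{2}$ ($y{\left(N \right)} = N N - 4 \cdot 1^{2} = N^{2} - 4 = -4 + N^{2}$)
$y{\left(-2 \right)} 21 - 3 = \left(-4 + \left(-2\right)^{2}\right) 21 - 3 = \left(-4 + 4\right) 21 - 3 = 0 \cdot 21 - 3 = 0 - 3 = -3$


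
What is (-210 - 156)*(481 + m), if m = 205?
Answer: -251076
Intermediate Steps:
(-210 - 156)*(481 + m) = (-210 - 156)*(481 + 205) = -366*686 = -251076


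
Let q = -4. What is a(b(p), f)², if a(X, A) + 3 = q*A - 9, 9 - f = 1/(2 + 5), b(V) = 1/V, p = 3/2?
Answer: 110224/49 ≈ 2249.5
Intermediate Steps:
p = 3/2 (p = 3*(½) = 3/2 ≈ 1.5000)
f = 62/7 (f = 9 - 1/(2 + 5) = 9 - 1/7 = 9 - 1*⅐ = 9 - ⅐ = 62/7 ≈ 8.8571)
a(X, A) = -12 - 4*A (a(X, A) = -3 + (-4*A - 9) = -3 + (-9 - 4*A) = -12 - 4*A)
a(b(p), f)² = (-12 - 4*62/7)² = (-12 - 248/7)² = (-332/7)² = 110224/49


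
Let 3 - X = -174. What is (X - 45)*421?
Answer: 55572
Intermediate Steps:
X = 177 (X = 3 - 1*(-174) = 3 + 174 = 177)
(X - 45)*421 = (177 - 45)*421 = 132*421 = 55572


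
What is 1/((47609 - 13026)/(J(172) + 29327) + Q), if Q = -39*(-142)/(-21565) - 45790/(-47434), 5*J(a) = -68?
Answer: 74962733508535/141552423766818 ≈ 0.52958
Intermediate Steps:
J(a) = -68/5 (J(a) = (⅕)*(-68) = -68/5)
Q = 362385929/511457105 (Q = 5538*(-1/21565) - 45790*(-1/47434) = -5538/21565 + 22895/23717 = 362385929/511457105 ≈ 0.70854)
1/((47609 - 13026)/(J(172) + 29327) + Q) = 1/((47609 - 13026)/(-68/5 + 29327) + 362385929/511457105) = 1/(34583/(146567/5) + 362385929/511457105) = 1/(34583*(5/146567) + 362385929/511457105) = 1/(172915/146567 + 362385929/511457105) = 1/(141552423766818/74962733508535) = 74962733508535/141552423766818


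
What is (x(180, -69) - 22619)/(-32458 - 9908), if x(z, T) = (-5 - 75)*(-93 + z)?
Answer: 29579/42366 ≈ 0.69818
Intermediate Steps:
x(z, T) = 7440 - 80*z (x(z, T) = -80*(-93 + z) = 7440 - 80*z)
(x(180, -69) - 22619)/(-32458 - 9908) = ((7440 - 80*180) - 22619)/(-32458 - 9908) = ((7440 - 14400) - 22619)/(-42366) = (-6960 - 22619)*(-1/42366) = -29579*(-1/42366) = 29579/42366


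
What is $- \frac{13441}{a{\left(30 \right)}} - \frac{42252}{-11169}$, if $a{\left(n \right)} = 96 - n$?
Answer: $- \frac{5456811}{27302} \approx -199.87$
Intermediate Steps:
$- \frac{13441}{a{\left(30 \right)}} - \frac{42252}{-11169} = - \frac{13441}{96 - 30} - \frac{42252}{-11169} = - \frac{13441}{96 - 30} - - \frac{14084}{3723} = - \frac{13441}{66} + \frac{14084}{3723} = - \frac{5456811}{27302}$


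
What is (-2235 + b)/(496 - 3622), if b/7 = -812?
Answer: 7919/3126 ≈ 2.5333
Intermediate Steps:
b = -5684 (b = 7*(-812) = -5684)
(-2235 + b)/(496 - 3622) = (-2235 - 5684)/(496 - 3622) = -7919/(-3126) = -7919*(-1/3126) = 7919/3126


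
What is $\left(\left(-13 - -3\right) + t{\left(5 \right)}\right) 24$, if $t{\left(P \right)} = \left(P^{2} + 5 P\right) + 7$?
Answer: $1128$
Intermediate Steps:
$t{\left(P \right)} = 7 + P^{2} + 5 P$
$\left(\left(-13 - -3\right) + t{\left(5 \right)}\right) 24 = \left(\left(-13 - -3\right) + \left(7 + 5^{2} + 5 \cdot 5\right)\right) 24 = \left(\left(-13 + 3\right) + \left(7 + 25 + 25\right)\right) 24 = \left(-10 + 57\right) 24 = 47 \cdot 24 = 1128$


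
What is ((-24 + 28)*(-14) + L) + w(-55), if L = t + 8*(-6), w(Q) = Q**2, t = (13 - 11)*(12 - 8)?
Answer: 2929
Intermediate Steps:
t = 8 (t = 2*4 = 8)
L = -40 (L = 8 + 8*(-6) = 8 - 48 = -40)
((-24 + 28)*(-14) + L) + w(-55) = ((-24 + 28)*(-14) - 40) + (-55)**2 = (4*(-14) - 40) + 3025 = (-56 - 40) + 3025 = -96 + 3025 = 2929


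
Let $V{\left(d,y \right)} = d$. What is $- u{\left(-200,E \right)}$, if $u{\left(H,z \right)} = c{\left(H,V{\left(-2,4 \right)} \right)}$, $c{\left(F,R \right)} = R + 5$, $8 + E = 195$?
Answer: $-3$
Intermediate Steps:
$E = 187$ ($E = -8 + 195 = 187$)
$c{\left(F,R \right)} = 5 + R$
$u{\left(H,z \right)} = 3$ ($u{\left(H,z \right)} = 5 - 2 = 3$)
$- u{\left(-200,E \right)} = \left(-1\right) 3 = -3$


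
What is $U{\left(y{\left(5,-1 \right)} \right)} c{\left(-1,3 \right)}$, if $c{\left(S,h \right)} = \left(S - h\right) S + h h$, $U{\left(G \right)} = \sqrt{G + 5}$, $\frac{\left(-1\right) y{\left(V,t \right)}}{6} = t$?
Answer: $13 \sqrt{11} \approx 43.116$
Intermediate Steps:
$y{\left(V,t \right)} = - 6 t$
$U{\left(G \right)} = \sqrt{5 + G}$
$c{\left(S,h \right)} = h^{2} + S \left(S - h\right)$ ($c{\left(S,h \right)} = S \left(S - h\right) + h^{2} = h^{2} + S \left(S - h\right)$)
$U{\left(y{\left(5,-1 \right)} \right)} c{\left(-1,3 \right)} = \sqrt{5 - -6} \left(\left(-1\right)^{2} + 3^{2} - \left(-1\right) 3\right) = \sqrt{5 + 6} \left(1 + 9 + 3\right) = \sqrt{11} \cdot 13 = 13 \sqrt{11}$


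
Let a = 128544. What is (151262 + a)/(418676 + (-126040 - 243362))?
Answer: 139903/24637 ≈ 5.6786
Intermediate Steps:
(151262 + a)/(418676 + (-126040 - 243362)) = (151262 + 128544)/(418676 + (-126040 - 243362)) = 279806/(418676 - 369402) = 279806/49274 = 279806*(1/49274) = 139903/24637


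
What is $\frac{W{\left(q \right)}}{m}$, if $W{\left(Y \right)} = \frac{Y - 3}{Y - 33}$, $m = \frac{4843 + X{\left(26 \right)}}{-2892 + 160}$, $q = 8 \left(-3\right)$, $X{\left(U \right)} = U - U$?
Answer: $- \frac{24588}{92017} \approx -0.26721$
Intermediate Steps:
$X{\left(U \right)} = 0$
$q = -24$
$m = - \frac{4843}{2732}$ ($m = \frac{4843 + 0}{-2892 + 160} = \frac{4843}{-2732} = 4843 \left(- \frac{1}{2732}\right) = - \frac{4843}{2732} \approx -1.7727$)
$W{\left(Y \right)} = \frac{-3 + Y}{-33 + Y}$
$\frac{W{\left(q \right)}}{m} = \frac{\frac{1}{-33 - 24} \left(-3 - 24\right)}{- \frac{4843}{2732}} = \frac{1}{-57} \left(-27\right) \left(- \frac{2732}{4843}\right) = \left(- \frac{1}{57}\right) \left(-27\right) \left(- \frac{2732}{4843}\right) = \frac{9}{19} \left(- \frac{2732}{4843}\right) = - \frac{24588}{92017}$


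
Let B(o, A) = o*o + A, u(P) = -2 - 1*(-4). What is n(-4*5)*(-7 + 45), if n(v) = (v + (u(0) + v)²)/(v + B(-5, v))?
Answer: -11552/15 ≈ -770.13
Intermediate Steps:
u(P) = 2 (u(P) = -2 + 4 = 2)
B(o, A) = A + o² (B(o, A) = o² + A = A + o²)
n(v) = (v + (2 + v)²)/(25 + 2*v) (n(v) = (v + (2 + v)²)/(v + (v + (-5)²)) = (v + (2 + v)²)/(v + (v + 25)) = (v + (2 + v)²)/(v + (25 + v)) = (v + (2 + v)²)/(25 + 2*v))
n(-4*5)*(-7 + 45) = ((-4*5 + (2 - 4*5)²)/(25 + 2*(-4*5)))*(-7 + 45) = ((-20 + (2 - 20)²)/(25 + 2*(-20)))*38 = ((-20 + (-18)²)/(25 - 40))*38 = ((-20 + 324)/(-15))*38 = -1/15*304*38 = -304/15*38 = -11552/15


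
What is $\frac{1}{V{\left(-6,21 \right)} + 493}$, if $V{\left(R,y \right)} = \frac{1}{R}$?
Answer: $\frac{6}{2957} \approx 0.0020291$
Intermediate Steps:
$\frac{1}{V{\left(-6,21 \right)} + 493} = \frac{1}{\frac{1}{-6} + 493} = \frac{1}{- \frac{1}{6} + 493} = \frac{1}{\frac{2957}{6}} = \frac{6}{2957}$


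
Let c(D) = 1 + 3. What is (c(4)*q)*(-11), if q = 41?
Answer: -1804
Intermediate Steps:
c(D) = 4
(c(4)*q)*(-11) = (4*41)*(-11) = 164*(-11) = -1804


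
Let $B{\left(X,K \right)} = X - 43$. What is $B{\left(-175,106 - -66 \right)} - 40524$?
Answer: $-40742$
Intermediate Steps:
$B{\left(X,K \right)} = -43 + X$
$B{\left(-175,106 - -66 \right)} - 40524 = \left(-43 - 175\right) - 40524 = -218 - 40524 = -40742$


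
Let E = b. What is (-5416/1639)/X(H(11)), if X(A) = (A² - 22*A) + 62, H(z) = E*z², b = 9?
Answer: -5416/1904558975 ≈ -2.8437e-6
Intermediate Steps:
E = 9
H(z) = 9*z²
X(A) = 62 + A² - 22*A
(-5416/1639)/X(H(11)) = (-5416/1639)/(62 + (9*11²)² - 198*11²) = (-5416*1/1639)/(62 + (9*121)² - 198*121) = -5416/(1639*(62 + 1089² - 22*1089)) = -5416/(1639*(62 + 1185921 - 23958)) = -5416/1639/1162025 = -5416/1639*1/1162025 = -5416/1904558975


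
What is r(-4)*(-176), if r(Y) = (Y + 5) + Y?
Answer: 528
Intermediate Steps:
r(Y) = 5 + 2*Y (r(Y) = (5 + Y) + Y = 5 + 2*Y)
r(-4)*(-176) = (5 + 2*(-4))*(-176) = (5 - 8)*(-176) = -3*(-176) = 528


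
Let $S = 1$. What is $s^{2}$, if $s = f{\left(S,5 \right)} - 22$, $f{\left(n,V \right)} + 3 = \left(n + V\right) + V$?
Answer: $196$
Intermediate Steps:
$f{\left(n,V \right)} = -3 + n + 2 V$ ($f{\left(n,V \right)} = -3 + \left(\left(n + V\right) + V\right) = -3 + \left(\left(V + n\right) + V\right) = -3 + \left(n + 2 V\right) = -3 + n + 2 V$)
$s = -14$ ($s = \left(-3 + 1 + 2 \cdot 5\right) - 22 = \left(-3 + 1 + 10\right) - 22 = 8 - 22 = -14$)
$s^{2} = \left(-14\right)^{2} = 196$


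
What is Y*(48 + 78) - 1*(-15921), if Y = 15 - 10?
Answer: 16551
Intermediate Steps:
Y = 5
Y*(48 + 78) - 1*(-15921) = 5*(48 + 78) - 1*(-15921) = 5*126 + 15921 = 630 + 15921 = 16551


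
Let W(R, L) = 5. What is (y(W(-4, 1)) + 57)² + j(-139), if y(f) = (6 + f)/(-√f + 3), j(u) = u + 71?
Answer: 33819/8 + 2871*√5/8 ≈ 5029.8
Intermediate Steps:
j(u) = 71 + u
y(f) = (6 + f)/(3 - √f)
(y(W(-4, 1)) + 57)² + j(-139) = ((-6 - 1*5)/(-3 + √5) + 57)² + (71 - 139) = ((-6 - 5)/(-3 + √5) + 57)² - 68 = (-11/(-3 + √5) + 57)² - 68 = (57 - 11/(-3 + √5))² - 68 = -68 + (57 - 11/(-3 + √5))²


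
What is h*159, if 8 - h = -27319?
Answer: 4344993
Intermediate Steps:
h = 27327 (h = 8 - 1*(-27319) = 8 + 27319 = 27327)
h*159 = 27327*159 = 4344993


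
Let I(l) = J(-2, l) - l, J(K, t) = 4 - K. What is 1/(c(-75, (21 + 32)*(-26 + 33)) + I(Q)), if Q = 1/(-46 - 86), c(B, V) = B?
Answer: -132/9107 ≈ -0.014494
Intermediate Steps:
Q = -1/132 (Q = 1/(-132) = -1/132 ≈ -0.0075758)
I(l) = 6 - l (I(l) = (4 - 1*(-2)) - l = (4 + 2) - l = 6 - l)
1/(c(-75, (21 + 32)*(-26 + 33)) + I(Q)) = 1/(-75 + (6 - 1*(-1/132))) = 1/(-75 + (6 + 1/132)) = 1/(-75 + 793/132) = 1/(-9107/132) = -132/9107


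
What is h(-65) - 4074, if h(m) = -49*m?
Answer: -889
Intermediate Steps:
h(-65) - 4074 = -49*(-65) - 4074 = 3185 - 4074 = -889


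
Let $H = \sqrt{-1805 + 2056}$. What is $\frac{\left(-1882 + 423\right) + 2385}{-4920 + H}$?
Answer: $- \frac{4555920}{24206149} - \frac{926 \sqrt{251}}{24206149} \approx -0.18882$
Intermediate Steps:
$H = \sqrt{251} \approx 15.843$
$\frac{\left(-1882 + 423\right) + 2385}{-4920 + H} = \frac{\left(-1882 + 423\right) + 2385}{-4920 + \sqrt{251}} = \frac{-1459 + 2385}{-4920 + \sqrt{251}} = \frac{926}{-4920 + \sqrt{251}}$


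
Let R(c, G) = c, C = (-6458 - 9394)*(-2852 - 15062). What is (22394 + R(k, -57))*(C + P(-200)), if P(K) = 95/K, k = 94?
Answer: 31929893482911/5 ≈ 6.3860e+12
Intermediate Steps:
C = 283972728 (C = -15852*(-17914) = 283972728)
(22394 + R(k, -57))*(C + P(-200)) = (22394 + 94)*(283972728 + 95/(-200)) = 22488*(283972728 + 95*(-1/200)) = 22488*(283972728 - 19/40) = 22488*(11358909101/40) = 31929893482911/5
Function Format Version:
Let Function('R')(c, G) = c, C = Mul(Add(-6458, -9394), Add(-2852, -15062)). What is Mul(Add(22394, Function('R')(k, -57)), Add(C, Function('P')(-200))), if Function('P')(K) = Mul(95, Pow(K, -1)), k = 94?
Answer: Rational(31929893482911, 5) ≈ 6.3860e+12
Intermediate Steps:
C = 283972728 (C = Mul(-15852, -17914) = 283972728)
Mul(Add(22394, Function('R')(k, -57)), Add(C, Function('P')(-200))) = Mul(Add(22394, 94), Add(283972728, Mul(95, Pow(-200, -1)))) = Mul(22488, Add(283972728, Mul(95, Rational(-1, 200)))) = Mul(22488, Add(283972728, Rational(-19, 40))) = Mul(22488, Rational(11358909101, 40)) = Rational(31929893482911, 5)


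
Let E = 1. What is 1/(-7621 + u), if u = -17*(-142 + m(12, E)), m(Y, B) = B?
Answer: -1/5224 ≈ -0.00019142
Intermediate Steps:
u = 2397 (u = -17*(-142 + 1) = -17*(-141) = 2397)
1/(-7621 + u) = 1/(-7621 + 2397) = 1/(-5224) = -1/5224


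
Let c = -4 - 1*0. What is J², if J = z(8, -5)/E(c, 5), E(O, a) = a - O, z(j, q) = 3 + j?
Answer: 121/81 ≈ 1.4938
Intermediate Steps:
c = -4 (c = -4 + 0 = -4)
J = 11/9 (J = (3 + 8)/(5 - 1*(-4)) = 11/(5 + 4) = 11/9 ≈ 1.2222)
J² = (11/9)² = 121/81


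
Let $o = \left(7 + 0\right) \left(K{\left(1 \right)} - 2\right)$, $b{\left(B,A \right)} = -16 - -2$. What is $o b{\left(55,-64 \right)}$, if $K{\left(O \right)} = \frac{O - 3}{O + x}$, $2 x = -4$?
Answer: $0$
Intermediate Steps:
$b{\left(B,A \right)} = -14$ ($b{\left(B,A \right)} = -16 + 2 = -14$)
$x = -2$ ($x = \frac{1}{2} \left(-4\right) = -2$)
$K{\left(O \right)} = \frac{-3 + O}{-2 + O}$ ($K{\left(O \right)} = \frac{O - 3}{O - 2} = \frac{-3 + O}{-2 + O}$)
$o = 0$ ($o = \left(7 + 0\right) \left(\frac{-3 + 1}{-2 + 1} - 2\right) = 7 \left(\frac{1}{-1} \left(-2\right) - 2\right) = 7 \left(\left(-1\right) \left(-2\right) - 2\right) = 7 \left(2 - 2\right) = 7 \cdot 0 = 0$)
$o b{\left(55,-64 \right)} = 0 \left(-14\right) = 0$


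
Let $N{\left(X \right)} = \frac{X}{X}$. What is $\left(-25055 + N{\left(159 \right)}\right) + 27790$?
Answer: $2736$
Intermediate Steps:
$N{\left(X \right)} = 1$
$\left(-25055 + N{\left(159 \right)}\right) + 27790 = \left(-25055 + 1\right) + 27790 = -25054 + 27790 = 2736$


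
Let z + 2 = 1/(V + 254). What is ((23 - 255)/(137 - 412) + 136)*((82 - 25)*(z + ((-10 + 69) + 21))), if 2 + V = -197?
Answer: 9204297984/15125 ≈ 6.0855e+5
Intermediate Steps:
V = -199 (V = -2 - 197 = -199)
z = -109/55 (z = -2 + 1/(-199 + 254) = -2 + 1/55 = -109/55 ≈ -1.9818)
((23 - 255)/(137 - 412) + 136)*((82 - 25)*(z + ((-10 + 69) + 21))) = ((23 - 255)/(137 - 412) + 136)*((82 - 25)*(-109/55 + ((-10 + 69) + 21))) = (-232/(-275) + 136)*(57*(-109/55 + (59 + 21))) = (-232*(-1/275) + 136)*(57*(-109/55 + 80)) = (232/275 + 136)*(57*(4291/55)) = (37632/275)*(244587/55) = 9204297984/15125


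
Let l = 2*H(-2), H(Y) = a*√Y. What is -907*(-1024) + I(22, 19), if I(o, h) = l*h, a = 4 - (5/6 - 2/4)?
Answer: 928768 + 418*I*√2/3 ≈ 9.2877e+5 + 197.05*I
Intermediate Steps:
a = 11/3 (a = 4 - (5*(⅙) - 2*¼) = 4 - (⅚ - ½) = 4 - 1*⅓ = 4 - ⅓ = 11/3 ≈ 3.6667)
H(Y) = 11*√Y/3
l = 22*I*√2/3 (l = 2*(11*√(-2)/3) = 2*(11*(I*√2)/3) = 2*(11*I*√2/3) = 22*I*√2/3 ≈ 10.371*I)
I(o, h) = 22*I*h*√2/3 (I(o, h) = (22*I*√2/3)*h = 22*I*h*√2/3)
-907*(-1024) + I(22, 19) = -907*(-1024) + (22/3)*I*19*√2 = 928768 + 418*I*√2/3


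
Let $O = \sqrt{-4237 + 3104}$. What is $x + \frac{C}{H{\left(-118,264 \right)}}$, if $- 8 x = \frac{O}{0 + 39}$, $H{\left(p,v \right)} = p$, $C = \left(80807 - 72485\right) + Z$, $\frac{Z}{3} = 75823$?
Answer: $- \frac{235791}{118} - \frac{i \sqrt{1133}}{312} \approx -1998.2 - 0.10788 i$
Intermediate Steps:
$Z = 227469$ ($Z = 3 \cdot 75823 = 227469$)
$C = 235791$ ($C = \left(80807 - 72485\right) + 227469 = 8322 + 227469 = 235791$)
$O = i \sqrt{1133}$ ($O = \sqrt{-1133} = i \sqrt{1133} \approx 33.66 i$)
$x = - \frac{i \sqrt{1133}}{312}$ ($x = - \frac{i \sqrt{1133} \frac{1}{0 + 39}}{8} = - \frac{i \sqrt{1133} \cdot \frac{1}{39}}{8} = - \frac{\frac{1}{39} i \sqrt{1133}}{8} = - \frac{i \sqrt{1133}}{312} \approx - 0.10788 i$)
$x + \frac{C}{H{\left(-118,264 \right)}} = - \frac{i \sqrt{1133}}{312} + \frac{235791}{-118} = - \frac{i \sqrt{1133}}{312} + 235791 \left(- \frac{1}{118}\right) = - \frac{i \sqrt{1133}}{312} - \frac{235791}{118} = - \frac{235791}{118} - \frac{i \sqrt{1133}}{312}$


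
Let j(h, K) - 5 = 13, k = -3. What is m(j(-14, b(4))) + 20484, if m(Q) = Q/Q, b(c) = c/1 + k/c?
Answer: 20485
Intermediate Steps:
b(c) = c - 3/c (b(c) = c/1 - 3/c = c*1 - 3/c = c - 3/c)
j(h, K) = 18 (j(h, K) = 5 + 13 = 18)
m(Q) = 1
m(j(-14, b(4))) + 20484 = 1 + 20484 = 20485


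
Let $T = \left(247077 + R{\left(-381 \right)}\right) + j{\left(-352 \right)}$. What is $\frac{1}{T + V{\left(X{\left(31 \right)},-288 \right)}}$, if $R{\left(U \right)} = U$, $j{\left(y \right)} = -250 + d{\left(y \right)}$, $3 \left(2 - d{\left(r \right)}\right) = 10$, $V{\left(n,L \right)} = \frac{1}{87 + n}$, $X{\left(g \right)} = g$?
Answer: $\frac{354}{87241415} \approx 4.0577 \cdot 10^{-6}$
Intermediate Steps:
$d{\left(r \right)} = - \frac{4}{3}$ ($d{\left(r \right)} = 2 - \frac{10}{3} = - \frac{4}{3}$)
$j{\left(y \right)} = - \frac{754}{3}$ ($j{\left(y \right)} = -250 - \frac{4}{3} = - \frac{754}{3}$)
$T = \frac{739334}{3}$ ($T = \left(247077 - 381\right) - \frac{754}{3} = 246696 - \frac{754}{3} = \frac{739334}{3} \approx 2.4644 \cdot 10^{5}$)
$\frac{1}{T + V{\left(X{\left(31 \right)},-288 \right)}} = \frac{1}{\frac{739334}{3} + \frac{1}{87 + 31}} = \frac{1}{\frac{739334}{3} + \frac{1}{118}} = \frac{1}{\frac{87241415}{354}} = \frac{354}{87241415}$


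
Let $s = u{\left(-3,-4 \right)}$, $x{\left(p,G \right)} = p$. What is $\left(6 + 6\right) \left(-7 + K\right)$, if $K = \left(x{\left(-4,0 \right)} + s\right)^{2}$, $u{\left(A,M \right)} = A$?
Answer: $504$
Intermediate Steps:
$s = -3$
$K = 49$ ($K = \left(-4 - 3\right)^{2} = \left(-7\right)^{2} = 49$)
$\left(6 + 6\right) \left(-7 + K\right) = \left(6 + 6\right) \left(-7 + 49\right) = 12 \cdot 42 = 504$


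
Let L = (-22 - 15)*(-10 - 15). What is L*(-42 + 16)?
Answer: -24050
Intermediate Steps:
L = 925 (L = -37*(-25) = 925)
L*(-42 + 16) = 925*(-42 + 16) = 925*(-26) = -24050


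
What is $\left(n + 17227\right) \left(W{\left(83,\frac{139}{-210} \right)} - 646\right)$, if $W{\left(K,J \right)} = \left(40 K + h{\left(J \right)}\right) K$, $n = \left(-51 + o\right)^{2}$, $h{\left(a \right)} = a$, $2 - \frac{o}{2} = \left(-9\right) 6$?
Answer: $\frac{604563501022}{105} \approx 5.7577 \cdot 10^{9}$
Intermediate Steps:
$o = 112$ ($o = 4 - 2 \left(\left(-9\right) 6\right) = 4 - -108 = 4 + 108 = 112$)
$n = 3721$ ($n = \left(-51 + 112\right)^{2} = 61^{2} = 3721$)
$W{\left(K,J \right)} = K \left(J + 40 K\right)$ ($W{\left(K,J \right)} = \left(40 K + J\right) K = \left(J + 40 K\right) K = K \left(J + 40 K\right)$)
$\left(n + 17227\right) \left(W{\left(83,\frac{139}{-210} \right)} - 646\right) = \left(3721 + 17227\right) \left(83 \left(\frac{139}{-210} + 40 \cdot 83\right) - 646\right) = 20948 \left(83 \left(139 \left(- \frac{1}{210}\right) + 3320\right) - 646\right) = 20948 \left(83 \left(- \frac{139}{210} + 3320\right) - 646\right) = 20948 \left(83 \cdot \frac{697061}{210} - 646\right) = 20948 \left(\frac{57856063}{210} - 646\right) = 20948 \cdot \frac{57720403}{210} = \frac{604563501022}{105}$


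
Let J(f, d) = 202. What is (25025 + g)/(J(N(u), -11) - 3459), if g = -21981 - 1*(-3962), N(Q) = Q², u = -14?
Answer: -7006/3257 ≈ -2.1511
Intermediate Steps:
g = -18019 (g = -21981 + 3962 = -18019)
(25025 + g)/(J(N(u), -11) - 3459) = (25025 - 18019)/(202 - 3459) = 7006/(-3257) = 7006*(-1/3257) = -7006/3257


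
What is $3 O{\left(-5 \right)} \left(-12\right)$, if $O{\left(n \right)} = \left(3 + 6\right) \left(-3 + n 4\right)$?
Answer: $7452$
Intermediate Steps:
$O{\left(n \right)} = -27 + 36 n$ ($O{\left(n \right)} = 9 \left(-3 + 4 n\right) = -27 + 36 n$)
$3 O{\left(-5 \right)} \left(-12\right) = 3 \left(-27 + 36 \left(-5\right)\right) \left(-12\right) = 3 \left(-27 - 180\right) \left(-12\right) = 3 \left(-207\right) \left(-12\right) = \left(-621\right) \left(-12\right) = 7452$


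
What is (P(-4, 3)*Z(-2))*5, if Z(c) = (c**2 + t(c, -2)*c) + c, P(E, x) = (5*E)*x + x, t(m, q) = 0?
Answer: -570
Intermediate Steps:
P(E, x) = x + 5*E*x (P(E, x) = 5*E*x + x = x + 5*E*x)
Z(c) = c + c**2 (Z(c) = (c**2 + 0*c) + c = (c**2 + 0) + c = c**2 + c = c + c**2)
(P(-4, 3)*Z(-2))*5 = ((3*(1 + 5*(-4)))*(-2*(1 - 2)))*5 = ((3*(1 - 20))*(-2*(-1)))*5 = ((3*(-19))*2)*5 = -57*2*5 = -114*5 = -570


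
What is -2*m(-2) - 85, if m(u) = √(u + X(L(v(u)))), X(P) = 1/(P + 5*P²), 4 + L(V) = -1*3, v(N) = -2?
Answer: -85 - 5*I*√4522/119 ≈ -85.0 - 2.8255*I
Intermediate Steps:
L(V) = -7 (L(V) = -4 - 1*3 = -4 - 3 = -7)
m(u) = √(1/238 + u) (m(u) = √(u + 1/((-7)*(1 + 5*(-7)))) = √(u - 1/(7*(1 - 35))) = √(u - ⅐/(-34)) = √(u - ⅐*(-1/34)) = √(u + 1/238) = √(1/238 + u))
-2*m(-2) - 85 = -√(238 + 56644*(-2))/119 - 85 = -√(238 - 113288)/119 - 85 = -√(-113050)/119 - 85 = -5*I*√4522/119 - 85 = -85 - 5*I*√4522/119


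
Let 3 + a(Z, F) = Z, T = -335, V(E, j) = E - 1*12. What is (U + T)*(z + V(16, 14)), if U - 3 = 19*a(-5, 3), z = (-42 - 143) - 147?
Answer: 158752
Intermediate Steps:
V(E, j) = -12 + E (V(E, j) = E - 12 = -12 + E)
z = -332 (z = -185 - 147 = -332)
a(Z, F) = -3 + Z
U = -149 (U = 3 + 19*(-3 - 5) = 3 + 19*(-8) = 3 - 152 = -149)
(U + T)*(z + V(16, 14)) = (-149 - 335)*(-332 + (-12 + 16)) = -484*(-332 + 4) = -484*(-328) = 158752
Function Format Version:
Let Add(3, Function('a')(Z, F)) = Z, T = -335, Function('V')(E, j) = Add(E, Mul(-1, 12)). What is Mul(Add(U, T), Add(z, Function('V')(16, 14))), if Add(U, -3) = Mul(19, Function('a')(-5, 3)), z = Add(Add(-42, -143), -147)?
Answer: 158752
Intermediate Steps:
Function('V')(E, j) = Add(-12, E) (Function('V')(E, j) = Add(E, -12) = Add(-12, E))
z = -332 (z = Add(-185, -147) = -332)
Function('a')(Z, F) = Add(-3, Z)
U = -149 (U = Add(3, Mul(19, Add(-3, -5))) = Add(3, Mul(19, -8)) = Add(3, -152) = -149)
Mul(Add(U, T), Add(z, Function('V')(16, 14))) = Mul(Add(-149, -335), Add(-332, Add(-12, 16))) = Mul(-484, Add(-332, 4)) = Mul(-484, -328) = 158752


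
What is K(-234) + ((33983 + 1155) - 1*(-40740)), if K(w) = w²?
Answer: 130634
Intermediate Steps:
K(-234) + ((33983 + 1155) - 1*(-40740)) = (-234)² + ((33983 + 1155) - 1*(-40740)) = 54756 + (35138 + 40740) = 54756 + 75878 = 130634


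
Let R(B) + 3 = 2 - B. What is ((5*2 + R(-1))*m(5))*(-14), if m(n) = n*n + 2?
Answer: -3780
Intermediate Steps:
R(B) = -1 - B (R(B) = -3 + (2 - B) = -1 - B)
m(n) = 2 + n**2 (m(n) = n**2 + 2 = 2 + n**2)
((5*2 + R(-1))*m(5))*(-14) = ((5*2 + (-1 - 1*(-1)))*(2 + 5**2))*(-14) = ((10 + (-1 + 1))*(2 + 25))*(-14) = ((10 + 0)*27)*(-14) = (10*27)*(-14) = 270*(-14) = -3780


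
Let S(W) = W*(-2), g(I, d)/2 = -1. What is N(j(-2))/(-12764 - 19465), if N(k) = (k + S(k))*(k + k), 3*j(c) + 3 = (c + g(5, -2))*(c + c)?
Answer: 338/290061 ≈ 0.0011653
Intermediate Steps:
g(I, d) = -2 (g(I, d) = 2*(-1) = -2)
S(W) = -2*W
j(c) = -1 + 2*c*(-2 + c)/3 (j(c) = -1 + ((c - 2)*(c + c))/3 = -1 + ((-2 + c)*(2*c))/3 = -1 + (2*c*(-2 + c))/3 = -1 + 2*c*(-2 + c)/3)
N(k) = -2*k**2 (N(k) = (k - 2*k)*(k + k) = (-k)*(2*k) = -2*k**2)
N(j(-2))/(-12764 - 19465) = (-2*(-1 - 4/3*(-2) + (2/3)*(-2)**2)**2)/(-12764 - 19465) = -2*(-1 + 8/3 + (2/3)*4)**2/(-32229) = -2*(-1 + 8/3 + 8/3)**2*(-1/32229) = -2*(13/3)**2*(-1/32229) = -2*169/9*(-1/32229) = -338/9*(-1/32229) = 338/290061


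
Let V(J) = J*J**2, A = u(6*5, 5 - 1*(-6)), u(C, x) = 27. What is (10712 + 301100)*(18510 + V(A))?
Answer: 11909035716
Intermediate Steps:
A = 27
V(J) = J**3
(10712 + 301100)*(18510 + V(A)) = (10712 + 301100)*(18510 + 27**3) = 311812*(18510 + 19683) = 311812*38193 = 11909035716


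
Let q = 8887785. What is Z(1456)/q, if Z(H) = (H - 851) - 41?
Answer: 188/2962595 ≈ 6.3458e-5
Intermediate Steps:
Z(H) = -892 + H (Z(H) = (-851 + H) - 41 = -892 + H)
Z(1456)/q = (-892 + 1456)/8887785 = 564*(1/8887785) = 188/2962595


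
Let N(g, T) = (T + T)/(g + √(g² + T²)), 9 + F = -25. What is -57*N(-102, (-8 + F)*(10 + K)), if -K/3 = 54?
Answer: -51/28 - 3*√1132385/28 ≈ -115.84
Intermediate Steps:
K = -162 (K = -3*54 = -162)
F = -34 (F = -9 - 25 = -34)
N(g, T) = 2*T/(g + √(T² + g²)) (N(g, T) = (2*T)/(g + √(T² + g²)) = 2*T/(g + √(T² + g²)))
-57*N(-102, (-8 + F)*(10 + K)) = -114*(-8 - 34)*(10 - 162)/(-102 + √(((-8 - 34)*(10 - 162))² + (-102)²)) = -114*(-42*(-152))/(-102 + √((-42*(-152))² + 10404)) = -114*6384/(-102 + √(6384² + 10404)) = -114*6384/(-102 + √(40755456 + 10404)) = -114*6384/(-102 + √40765860) = -114*6384/(-102 + 6*√1132385) = -727776/(-102 + 6*√1132385)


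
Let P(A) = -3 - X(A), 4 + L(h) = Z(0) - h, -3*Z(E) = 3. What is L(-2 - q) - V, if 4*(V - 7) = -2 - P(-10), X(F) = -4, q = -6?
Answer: -61/4 ≈ -15.250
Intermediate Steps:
Z(E) = -1 (Z(E) = -1/3*3 = -1)
L(h) = -5 - h (L(h) = -4 + (-1 - h) = -5 - h)
P(A) = 1 (P(A) = -3 - 1*(-4) = -3 + 4 = 1)
V = 25/4 (V = 7 + (-2 - 1*1)/4 = 7 + (-2 - 1)/4 = 7 + (1/4)*(-3) = 7 - 3/4 = 25/4 ≈ 6.2500)
L(-2 - q) - V = (-5 - (-2 - 1*(-6))) - 1*25/4 = (-5 - (-2 + 6)) - 25/4 = (-5 - 1*4) - 25/4 = (-5 - 4) - 25/4 = -9 - 25/4 = -61/4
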